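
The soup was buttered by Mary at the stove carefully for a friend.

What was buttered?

'the soup' marks the patient of the buttering event.

the soup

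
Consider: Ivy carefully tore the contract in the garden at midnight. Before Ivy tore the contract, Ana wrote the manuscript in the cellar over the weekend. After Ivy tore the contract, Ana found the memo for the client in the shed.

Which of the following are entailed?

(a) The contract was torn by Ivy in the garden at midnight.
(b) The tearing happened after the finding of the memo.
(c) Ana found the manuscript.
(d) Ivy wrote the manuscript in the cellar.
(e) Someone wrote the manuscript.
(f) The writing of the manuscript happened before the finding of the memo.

(a) Entailed — this follows by dropping conjuncts from the tearing event's description.
(b) Not entailed — the narrative places the tearing before the finding, not after.
(c) Not entailed — Ana found the memo, not the manuscript; the manuscript belongs to the writing event.
(d) Not entailed — the passage has Ana writing the manuscript, not Ivy.
(e) Entailed — every conjunct here is already in the original writing event.
(f) Entailed — the narrative places the writing before the finding.

(a), (e), (f)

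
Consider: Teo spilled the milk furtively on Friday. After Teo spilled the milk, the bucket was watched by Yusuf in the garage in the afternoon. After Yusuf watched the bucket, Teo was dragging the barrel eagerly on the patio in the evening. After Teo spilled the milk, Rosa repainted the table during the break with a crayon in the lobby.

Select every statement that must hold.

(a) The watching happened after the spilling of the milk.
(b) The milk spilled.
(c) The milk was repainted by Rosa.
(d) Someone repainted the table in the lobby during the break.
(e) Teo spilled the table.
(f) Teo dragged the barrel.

(a) Entailed — the narrative places the spilling before the watching.
(b) Entailed — 'Teo spilled the milk' is causative; it entails the inchoative 'the milk spilled'.
(c) Not entailed — Rosa repainted the table, not the milk; the milk belongs to the spilling event.
(d) Entailed — dropping 'with a crayon' and generalizing the agent leaves a sub-description the original still satisfies.
(e) Not entailed — Teo spilled the milk, not the table; the table belongs to the repainting event.
(f) Entailed — 'drag' is an activity; 'was dragging' entails that some dragging happened, so 'dragged' holds.

(a), (b), (d), (f)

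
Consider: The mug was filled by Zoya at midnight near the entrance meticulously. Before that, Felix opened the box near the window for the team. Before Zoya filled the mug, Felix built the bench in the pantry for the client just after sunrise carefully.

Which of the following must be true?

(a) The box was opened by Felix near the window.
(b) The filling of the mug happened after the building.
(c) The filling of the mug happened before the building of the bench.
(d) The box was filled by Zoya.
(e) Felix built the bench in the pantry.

(a), (b), (e)

(a) Entailed — the original entails any weakening of itself; this just drops 'for the team'.
(b) Entailed — the narrative places the building before the filling.
(c) Not entailed — the narrative places the building before the filling, not after.
(d) Not entailed — Zoya filled the mug, not the box; the box belongs to the opening event.
(e) Entailed — dropping 'carefully', 'for the client', 'just after sunrise' leaves a sub-description the original still satisfies.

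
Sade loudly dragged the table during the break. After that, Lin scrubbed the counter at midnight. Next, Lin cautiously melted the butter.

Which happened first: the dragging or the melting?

The connectives place the dragging before the melting.

the dragging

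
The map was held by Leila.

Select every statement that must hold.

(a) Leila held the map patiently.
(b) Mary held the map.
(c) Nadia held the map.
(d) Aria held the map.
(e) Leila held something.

(e)

(a) Not entailed — 'patiently' adds information not in the original event.
(b) Not entailed — the passage has Leila holding the map, not Mary.
(c) Not entailed — the passage has Leila holding the map, not Nadia.
(d) Not entailed — the passage has Leila holding the map, not Aria.
(e) Entailed — generalizing the patient leaves a sub-description the original still satisfies.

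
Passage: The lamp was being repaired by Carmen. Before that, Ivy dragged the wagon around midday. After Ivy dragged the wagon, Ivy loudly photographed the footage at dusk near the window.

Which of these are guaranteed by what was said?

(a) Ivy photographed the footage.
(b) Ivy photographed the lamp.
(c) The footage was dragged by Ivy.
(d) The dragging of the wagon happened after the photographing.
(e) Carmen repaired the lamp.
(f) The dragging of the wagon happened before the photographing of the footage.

(a), (f)

(a) Entailed — this follows by dropping conjuncts from the photographing event's description.
(b) Not entailed — Ivy photographed the footage, not the lamp; the lamp belongs to the repairing event.
(c) Not entailed — Ivy dragged the wagon, not the footage; the footage belongs to the photographing event.
(d) Not entailed — the narrative places the dragging before the photographing, not after.
(e) Not entailed — 'was repairing' is progressive on an accomplishment; it does not entail the completed 'repaired'.
(f) Entailed — the narrative places the dragging before the photographing.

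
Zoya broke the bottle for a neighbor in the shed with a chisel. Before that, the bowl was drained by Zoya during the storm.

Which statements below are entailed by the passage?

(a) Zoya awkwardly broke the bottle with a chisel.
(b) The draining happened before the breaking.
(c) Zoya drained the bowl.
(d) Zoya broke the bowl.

(b), (c)

(a) Not entailed — 'awkwardly' adds information not in the original event.
(b) Entailed — the narrative places the draining before the breaking.
(c) Entailed — dropping 'during the storm' leaves a sub-description the original still satisfies.
(d) Not entailed — Zoya broke the bottle, not the bowl; the bowl belongs to the draining event.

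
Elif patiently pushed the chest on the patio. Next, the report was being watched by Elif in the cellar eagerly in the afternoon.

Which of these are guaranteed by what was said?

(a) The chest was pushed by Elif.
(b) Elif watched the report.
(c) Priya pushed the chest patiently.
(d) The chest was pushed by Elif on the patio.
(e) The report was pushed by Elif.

(a), (b), (d)

(a) Entailed — the original entails any weakening of itself; this just drops 'patiently', 'on the patio'.
(b) Entailed — 'watch' is an activity; 'was watching' entails that some watching happened, so 'watched' holds.
(c) Not entailed — the passage has Elif pushing the chest, not Priya.
(d) Entailed — this follows by dropping conjuncts from the pushing event's description.
(e) Not entailed — Elif pushed the chest, not the report; the report belongs to the watching event.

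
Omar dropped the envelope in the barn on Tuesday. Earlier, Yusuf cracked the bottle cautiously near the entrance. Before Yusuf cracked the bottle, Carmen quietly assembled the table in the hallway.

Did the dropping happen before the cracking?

no

The narrative orders the cracking before the dropping.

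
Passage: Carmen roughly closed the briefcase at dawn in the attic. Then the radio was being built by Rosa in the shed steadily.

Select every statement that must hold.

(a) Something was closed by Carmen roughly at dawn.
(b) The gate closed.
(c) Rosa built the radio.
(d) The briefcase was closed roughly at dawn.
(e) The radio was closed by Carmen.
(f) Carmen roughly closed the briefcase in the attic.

(a) Entailed — this follows by dropping conjuncts from the closing event's description.
(b) Not entailed — the briefcase is what closed, not the gate.
(c) Not entailed — 'was building' is progressive on an accomplishment; it does not entail the completed 'built'.
(d) Entailed — this follows by dropping conjuncts from the closing event's description.
(e) Not entailed — Carmen closed the briefcase, not the radio; the radio belongs to the building event.
(f) Entailed — this follows by dropping conjuncts from the closing event's description.

(a), (d), (f)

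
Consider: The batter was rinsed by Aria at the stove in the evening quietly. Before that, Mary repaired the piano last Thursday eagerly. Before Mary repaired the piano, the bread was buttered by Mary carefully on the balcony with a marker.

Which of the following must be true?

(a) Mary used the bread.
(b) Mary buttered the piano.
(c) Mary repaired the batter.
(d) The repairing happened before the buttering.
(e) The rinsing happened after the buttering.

(a) Not entailed — the bread is the patient, not an instrument — Mary used a marker.
(b) Not entailed — Mary buttered the bread, not the piano; the piano belongs to the repairing event.
(c) Not entailed — Mary repaired the piano, not the batter; the batter belongs to the rinsing event.
(d) Not entailed — the narrative places the buttering before the repairing, not after.
(e) Entailed — the narrative places the buttering before the rinsing.

(e)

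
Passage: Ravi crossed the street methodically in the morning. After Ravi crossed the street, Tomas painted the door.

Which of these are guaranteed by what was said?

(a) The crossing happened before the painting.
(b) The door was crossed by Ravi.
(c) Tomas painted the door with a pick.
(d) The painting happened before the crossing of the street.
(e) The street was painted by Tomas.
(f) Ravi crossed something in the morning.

(a) Entailed — the narrative places the crossing before the painting.
(b) Not entailed — Ravi crossed the street, not the door; the door belongs to the painting event.
(c) Not entailed — 'with a pick' adds information not in the original event.
(d) Not entailed — the narrative places the crossing before the painting, not after.
(e) Not entailed — Tomas painted the door, not the street; the street belongs to the crossing event.
(f) Entailed — this follows by dropping conjuncts from the crossing event's description.

(a), (f)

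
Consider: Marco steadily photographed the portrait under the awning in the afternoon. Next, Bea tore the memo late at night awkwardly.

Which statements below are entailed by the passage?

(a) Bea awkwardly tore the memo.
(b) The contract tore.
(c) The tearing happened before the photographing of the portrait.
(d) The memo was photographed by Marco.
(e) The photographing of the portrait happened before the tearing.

(a) Entailed — this follows by dropping conjuncts from the tearing event's description.
(b) Not entailed — the memo is what tore, not the contract.
(c) Not entailed — the narrative places the photographing before the tearing, not after.
(d) Not entailed — Marco photographed the portrait, not the memo; the memo belongs to the tearing event.
(e) Entailed — the narrative places the photographing before the tearing.

(a), (e)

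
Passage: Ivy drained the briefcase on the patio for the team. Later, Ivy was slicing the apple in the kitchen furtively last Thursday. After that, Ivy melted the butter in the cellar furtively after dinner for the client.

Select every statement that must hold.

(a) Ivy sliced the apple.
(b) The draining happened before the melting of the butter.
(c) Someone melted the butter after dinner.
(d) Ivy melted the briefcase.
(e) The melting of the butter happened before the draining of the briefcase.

(a) Not entailed — 'was slicing' is progressive on an accomplishment; it does not entail the completed 'sliced'.
(b) Entailed — the narrative places the draining before the melting.
(c) Entailed — the original entails any weakening of itself; this just drops 'for the client', 'furtively', 'in the cellar' and generalizes the agent.
(d) Not entailed — Ivy melted the butter, not the briefcase; the briefcase belongs to the draining event.
(e) Not entailed — the narrative places the draining before the melting, not after.

(b), (c)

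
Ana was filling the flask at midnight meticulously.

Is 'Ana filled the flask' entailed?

'was filling' is progressive; for an accomplishment like 'fill the flask', it doesn't entail completion.

no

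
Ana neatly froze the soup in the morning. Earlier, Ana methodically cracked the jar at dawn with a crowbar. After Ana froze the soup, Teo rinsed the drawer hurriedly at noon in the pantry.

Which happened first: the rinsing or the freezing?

The connectives place the freezing before the rinsing.

the freezing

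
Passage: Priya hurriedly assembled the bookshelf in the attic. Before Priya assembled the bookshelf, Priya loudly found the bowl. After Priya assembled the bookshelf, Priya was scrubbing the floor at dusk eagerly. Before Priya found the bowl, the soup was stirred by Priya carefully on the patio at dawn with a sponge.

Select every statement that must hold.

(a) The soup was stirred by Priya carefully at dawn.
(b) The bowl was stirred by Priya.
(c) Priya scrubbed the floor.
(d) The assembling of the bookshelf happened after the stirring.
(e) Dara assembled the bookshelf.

(a) Entailed — dropping 'on the patio', 'with a sponge' leaves a sub-description the original still satisfies.
(b) Not entailed — Priya stirred the soup, not the bowl; the bowl belongs to the finding event.
(c) Entailed — 'scrub' is an activity; 'was scrubbing' entails that some scrubbing happened, so 'scrubbed' holds.
(d) Entailed — the narrative places the stirring before the assembling.
(e) Not entailed — the passage has Priya assembling the bookshelf, not Dara.

(a), (c), (d)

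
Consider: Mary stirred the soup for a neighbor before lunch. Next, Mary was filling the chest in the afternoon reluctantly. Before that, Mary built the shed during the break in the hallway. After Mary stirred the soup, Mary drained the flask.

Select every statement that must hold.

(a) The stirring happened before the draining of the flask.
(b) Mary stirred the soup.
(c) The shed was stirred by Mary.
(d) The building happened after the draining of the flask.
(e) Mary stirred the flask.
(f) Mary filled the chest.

(a), (b)

(a) Entailed — the narrative places the stirring before the draining.
(b) Entailed — every conjunct here is already in the original stirring event.
(c) Not entailed — Mary stirred the soup, not the shed; the shed belongs to the building event.
(d) Not entailed — the narrative doesn't order the draining relative to the building.
(e) Not entailed — Mary stirred the soup, not the flask; the flask belongs to the draining event.
(f) Not entailed — 'was filling' is progressive on an accomplishment; it does not entail the completed 'filled'.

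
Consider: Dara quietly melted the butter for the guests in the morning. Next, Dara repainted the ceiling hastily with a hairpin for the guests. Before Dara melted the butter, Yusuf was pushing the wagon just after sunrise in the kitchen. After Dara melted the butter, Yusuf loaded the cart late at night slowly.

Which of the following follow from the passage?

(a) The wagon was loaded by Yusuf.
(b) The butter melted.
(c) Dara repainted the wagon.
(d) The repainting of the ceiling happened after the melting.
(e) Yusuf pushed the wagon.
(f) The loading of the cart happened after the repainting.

(a) Not entailed — Yusuf loaded the cart, not the wagon; the wagon belongs to the pushing event.
(b) Entailed — 'Dara melted the butter' is causative; it entails the inchoative 'the butter melted'.
(c) Not entailed — Dara repainted the ceiling, not the wagon; the wagon belongs to the pushing event.
(d) Entailed — the narrative places the melting before the repainting.
(e) Entailed — 'push' is an activity; 'was pushing' entails that some pushing happened, so 'pushed' holds.
(f) Not entailed — the narrative doesn't order the repainting relative to the loading.

(b), (d), (e)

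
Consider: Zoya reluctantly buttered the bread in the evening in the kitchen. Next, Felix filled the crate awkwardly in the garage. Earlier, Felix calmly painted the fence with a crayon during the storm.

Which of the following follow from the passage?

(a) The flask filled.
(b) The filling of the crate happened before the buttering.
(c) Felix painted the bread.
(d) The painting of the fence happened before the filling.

(d)

(a) Not entailed — the crate is what filled, not the flask.
(b) Not entailed — the narrative places the buttering before the filling, not after.
(c) Not entailed — Felix painted the fence, not the bread; the bread belongs to the buttering event.
(d) Entailed — the narrative places the painting before the filling.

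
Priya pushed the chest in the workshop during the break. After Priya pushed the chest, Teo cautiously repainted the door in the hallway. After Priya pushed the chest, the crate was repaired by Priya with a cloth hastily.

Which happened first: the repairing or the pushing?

The connectives place the pushing before the repairing.

the pushing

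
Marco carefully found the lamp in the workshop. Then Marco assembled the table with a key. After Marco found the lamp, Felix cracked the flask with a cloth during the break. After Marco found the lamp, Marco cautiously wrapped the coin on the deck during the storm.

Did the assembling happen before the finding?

The narrative orders the finding before the assembling.

no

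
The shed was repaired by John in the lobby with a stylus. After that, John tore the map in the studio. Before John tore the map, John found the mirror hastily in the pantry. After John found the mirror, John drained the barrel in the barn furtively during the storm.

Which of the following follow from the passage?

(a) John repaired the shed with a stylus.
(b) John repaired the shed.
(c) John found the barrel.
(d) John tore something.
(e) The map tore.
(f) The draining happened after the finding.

(a) Entailed — dropping 'in the lobby' leaves a sub-description the original still satisfies.
(b) Entailed — this follows by dropping conjuncts from the repairing event's description.
(c) Not entailed — John found the mirror, not the barrel; the barrel belongs to the draining event.
(d) Entailed — dropping 'in the studio' and generalizing the patient leaves a sub-description the original still satisfies.
(e) Entailed — 'John tore the map' is causative; it entails the inchoative 'the map tore'.
(f) Entailed — the narrative places the finding before the draining.

(a), (b), (d), (e), (f)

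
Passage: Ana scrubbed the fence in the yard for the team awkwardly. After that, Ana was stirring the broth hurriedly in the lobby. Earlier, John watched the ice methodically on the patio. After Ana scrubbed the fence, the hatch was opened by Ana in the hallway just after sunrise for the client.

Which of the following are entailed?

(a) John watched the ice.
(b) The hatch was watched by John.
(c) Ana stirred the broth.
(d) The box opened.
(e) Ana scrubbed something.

(a), (c), (e)

(a) Entailed — dropping 'methodically', 'on the patio' leaves a sub-description the original still satisfies.
(b) Not entailed — John watched the ice, not the hatch; the hatch belongs to the opening event.
(c) Entailed — 'stir' is an activity; 'was stirring' entails that some stirring happened, so 'stirred' holds.
(d) Not entailed — the hatch is what opened, not the box.
(e) Entailed — the original entails any weakening of itself; this just drops 'awkwardly', 'in the yard', 'for the team' and generalizes the patient.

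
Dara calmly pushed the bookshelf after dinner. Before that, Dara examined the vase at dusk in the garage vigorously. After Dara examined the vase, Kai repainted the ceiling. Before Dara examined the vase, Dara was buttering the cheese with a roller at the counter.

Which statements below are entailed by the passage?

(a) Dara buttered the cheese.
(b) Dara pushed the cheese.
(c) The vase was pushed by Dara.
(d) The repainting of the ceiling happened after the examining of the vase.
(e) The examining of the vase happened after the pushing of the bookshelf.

(a) Not entailed — 'was buttering' is progressive on an accomplishment; it does not entail the completed 'buttered'.
(b) Not entailed — Dara pushed the bookshelf, not the cheese; the cheese belongs to the buttering event.
(c) Not entailed — Dara pushed the bookshelf, not the vase; the vase belongs to the examining event.
(d) Entailed — the narrative places the examining before the repainting.
(e) Not entailed — the narrative places the examining before the pushing, not after.

(d)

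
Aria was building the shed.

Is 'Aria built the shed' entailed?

'was building' is progressive; for an accomplishment like 'build the shed', it doesn't entail completion.

no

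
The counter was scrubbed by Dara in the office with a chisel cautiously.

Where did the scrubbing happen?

in the office

'in the office' marks the location of the scrubbing event.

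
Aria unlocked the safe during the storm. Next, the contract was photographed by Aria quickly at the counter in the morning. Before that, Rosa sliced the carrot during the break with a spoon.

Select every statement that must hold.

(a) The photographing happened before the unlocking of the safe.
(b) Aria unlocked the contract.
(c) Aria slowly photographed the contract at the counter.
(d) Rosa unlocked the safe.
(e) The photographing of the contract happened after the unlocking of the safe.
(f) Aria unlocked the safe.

(a) Not entailed — the narrative places the unlocking before the photographing, not after.
(b) Not entailed — Aria unlocked the safe, not the contract; the contract belongs to the photographing event.
(c) Not entailed — 'slowly' adds a manner not in (and inconsistent with) the original.
(d) Not entailed — the passage has Aria unlocking the safe, not Rosa.
(e) Entailed — the narrative places the unlocking before the photographing.
(f) Entailed — every conjunct here is already in the original unlocking event.

(e), (f)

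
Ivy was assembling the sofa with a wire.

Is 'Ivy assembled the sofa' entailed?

'was assembling' is progressive; for an accomplishment like 'assemble the sofa', it doesn't entail completion.

no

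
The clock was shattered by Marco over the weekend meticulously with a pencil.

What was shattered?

the clock

'the clock' marks the patient of the shattering event.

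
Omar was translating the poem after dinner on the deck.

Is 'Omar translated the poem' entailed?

'was translating' is progressive; for an accomplishment like 'translate the poem', it doesn't entail completion.

no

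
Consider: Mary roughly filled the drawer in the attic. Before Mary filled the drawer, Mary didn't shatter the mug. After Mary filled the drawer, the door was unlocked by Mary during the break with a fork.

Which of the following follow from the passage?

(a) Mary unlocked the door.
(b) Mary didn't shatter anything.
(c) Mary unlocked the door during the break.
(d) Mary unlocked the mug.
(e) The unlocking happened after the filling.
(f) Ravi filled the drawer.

(a), (c), (e)

(a) Entailed — every conjunct here is already in the original unlocking event.
(b) Not entailed — the original only denies this specific event; Mary may have shattered something else.
(c) Entailed — the original entails any weakening of itself; this just drops 'with a fork'.
(d) Not entailed — Mary unlocked the door, not the mug; the mug belongs to the shattering event.
(e) Entailed — the narrative places the filling before the unlocking.
(f) Not entailed — the passage has Mary filling the drawer, not Ravi.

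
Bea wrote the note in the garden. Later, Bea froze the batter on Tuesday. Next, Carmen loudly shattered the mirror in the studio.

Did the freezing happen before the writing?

The narrative orders the writing before the freezing.

no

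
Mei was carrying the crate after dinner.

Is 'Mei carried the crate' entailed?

yes

'carry' is atelic; if Mei was carrying the crate, then Mei carried the crate (for some time).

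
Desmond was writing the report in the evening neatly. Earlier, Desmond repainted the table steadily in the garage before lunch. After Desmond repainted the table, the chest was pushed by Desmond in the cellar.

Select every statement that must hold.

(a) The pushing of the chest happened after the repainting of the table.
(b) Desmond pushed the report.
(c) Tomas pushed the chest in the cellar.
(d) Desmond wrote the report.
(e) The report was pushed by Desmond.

(a) Entailed — the narrative places the repainting before the pushing.
(b) Not entailed — Desmond pushed the chest, not the report; the report belongs to the writing event.
(c) Not entailed — the passage has Desmond pushing the chest, not Tomas.
(d) Not entailed — 'was writing' is progressive on an accomplishment; it does not entail the completed 'wrote'.
(e) Not entailed — Desmond pushed the chest, not the report; the report belongs to the writing event.

(a)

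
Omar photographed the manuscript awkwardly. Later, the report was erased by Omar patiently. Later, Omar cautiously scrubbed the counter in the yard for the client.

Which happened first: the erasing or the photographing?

The connectives place the photographing before the erasing.

the photographing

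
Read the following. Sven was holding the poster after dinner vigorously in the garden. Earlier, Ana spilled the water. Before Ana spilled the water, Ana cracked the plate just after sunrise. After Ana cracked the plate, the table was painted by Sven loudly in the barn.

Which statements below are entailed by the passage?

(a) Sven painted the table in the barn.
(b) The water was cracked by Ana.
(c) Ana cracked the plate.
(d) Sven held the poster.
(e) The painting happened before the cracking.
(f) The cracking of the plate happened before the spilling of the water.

(a) Entailed — every conjunct here is already in the original painting event.
(b) Not entailed — Ana cracked the plate, not the water; the water belongs to the spilling event.
(c) Entailed — dropping 'just after sunrise' leaves a sub-description the original still satisfies.
(d) Entailed — 'hold' is an activity; 'was holding' entails that some holding happened, so 'held' holds.
(e) Not entailed — the narrative places the cracking before the painting, not after.
(f) Entailed — the narrative places the cracking before the spilling.

(a), (c), (d), (f)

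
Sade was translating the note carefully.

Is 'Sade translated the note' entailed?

'was translating' is progressive; for an accomplishment like 'translate the note', it doesn't entail completion.

no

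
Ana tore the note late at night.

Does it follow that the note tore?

yes

'Ana tore the note' is the causative; it entails the inchoative 'the note tore'.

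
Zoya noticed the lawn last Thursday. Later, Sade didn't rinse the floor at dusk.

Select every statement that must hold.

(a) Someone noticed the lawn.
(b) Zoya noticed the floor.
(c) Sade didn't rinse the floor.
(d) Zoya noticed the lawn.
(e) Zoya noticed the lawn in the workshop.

(a), (d)

(a) Entailed — this follows by dropping conjuncts from the noticing event's description.
(b) Not entailed — Zoya noticed the lawn, not the floor; the floor belongs to the rinsing event.
(c) Not entailed — dropping 'at dusk' under negation is not valid — the original leaves open that Sade rinsed the floor some other way.
(d) Entailed — dropping 'last Thursday' leaves a sub-description the original still satisfies.
(e) Not entailed — 'in the workshop' adds information not in the original event.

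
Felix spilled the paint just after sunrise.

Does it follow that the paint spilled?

'Felix spilled the paint' is the causative; it entails the inchoative 'the paint spilled'.

yes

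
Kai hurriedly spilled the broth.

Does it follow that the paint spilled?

Nothing is said about any paint; only the broth is affected.

no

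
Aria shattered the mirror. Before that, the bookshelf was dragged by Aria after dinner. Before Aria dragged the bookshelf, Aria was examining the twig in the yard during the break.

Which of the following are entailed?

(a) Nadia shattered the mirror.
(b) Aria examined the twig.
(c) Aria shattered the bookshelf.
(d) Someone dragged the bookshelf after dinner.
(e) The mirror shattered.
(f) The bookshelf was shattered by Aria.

(b), (d), (e)

(a) Not entailed — the passage has Aria shattering the mirror, not Nadia.
(b) Entailed — 'examine' is an activity; 'was examining' entails that some examining happened, so 'examined' holds.
(c) Not entailed — Aria shattered the mirror, not the bookshelf; the bookshelf belongs to the dragging event.
(d) Entailed — every conjunct here is already in the original dragging event.
(e) Entailed — 'Aria shattered the mirror' is causative; it entails the inchoative 'the mirror shattered'.
(f) Not entailed — Aria shattered the mirror, not the bookshelf; the bookshelf belongs to the dragging event.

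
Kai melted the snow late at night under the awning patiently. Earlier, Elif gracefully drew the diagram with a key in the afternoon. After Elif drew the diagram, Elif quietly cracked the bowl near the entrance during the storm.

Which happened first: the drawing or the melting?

The connectives place the drawing before the melting.

the drawing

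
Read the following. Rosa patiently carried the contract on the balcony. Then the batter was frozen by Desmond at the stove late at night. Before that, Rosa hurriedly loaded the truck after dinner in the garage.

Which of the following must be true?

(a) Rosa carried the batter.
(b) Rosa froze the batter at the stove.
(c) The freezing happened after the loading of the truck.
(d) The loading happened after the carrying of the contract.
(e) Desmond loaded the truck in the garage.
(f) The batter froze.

(a) Not entailed — Rosa carried the contract, not the batter; the batter belongs to the freezing event.
(b) Not entailed — the passage has Desmond freezing the batter, not Rosa.
(c) Entailed — the narrative places the loading before the freezing.
(d) Not entailed — the narrative doesn't order the carrying relative to the loading.
(e) Not entailed — the passage has Rosa loading the truck, not Desmond.
(f) Entailed — 'Desmond froze the batter' is causative; it entails the inchoative 'the batter froze'.

(c), (f)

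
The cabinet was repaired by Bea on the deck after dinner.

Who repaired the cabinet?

Bea

'Bea' marks the agent of the repairing event.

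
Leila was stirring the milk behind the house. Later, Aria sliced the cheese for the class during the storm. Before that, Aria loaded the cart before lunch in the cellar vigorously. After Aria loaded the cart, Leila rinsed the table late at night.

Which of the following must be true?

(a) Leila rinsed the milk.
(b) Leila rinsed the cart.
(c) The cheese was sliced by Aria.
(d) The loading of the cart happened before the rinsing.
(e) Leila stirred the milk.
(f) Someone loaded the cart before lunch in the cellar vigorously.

(a) Not entailed — Leila rinsed the table, not the milk; the milk belongs to the stirring event.
(b) Not entailed — Leila rinsed the table, not the cart; the cart belongs to the loading event.
(c) Entailed — the original entails any weakening of itself; this just drops 'during the storm', 'for the class'.
(d) Entailed — the narrative places the loading before the rinsing.
(e) Entailed — 'stir' is an activity; 'was stirring' entails that some stirring happened, so 'stirred' holds.
(f) Entailed — every conjunct here is already in the original loading event.

(c), (d), (e), (f)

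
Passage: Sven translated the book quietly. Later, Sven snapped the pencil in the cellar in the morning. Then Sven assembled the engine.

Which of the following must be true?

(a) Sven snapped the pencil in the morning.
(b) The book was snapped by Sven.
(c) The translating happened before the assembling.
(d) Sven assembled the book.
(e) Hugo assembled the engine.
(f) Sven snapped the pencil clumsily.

(a) Entailed — dropping 'in the cellar' leaves a sub-description the original still satisfies.
(b) Not entailed — Sven snapped the pencil, not the book; the book belongs to the translating event.
(c) Entailed — the narrative places the translating before the assembling.
(d) Not entailed — Sven assembled the engine, not the book; the book belongs to the translating event.
(e) Not entailed — the passage has Sven assembling the engine, not Hugo.
(f) Not entailed — 'clumsily' adds information not in the original event.

(a), (c)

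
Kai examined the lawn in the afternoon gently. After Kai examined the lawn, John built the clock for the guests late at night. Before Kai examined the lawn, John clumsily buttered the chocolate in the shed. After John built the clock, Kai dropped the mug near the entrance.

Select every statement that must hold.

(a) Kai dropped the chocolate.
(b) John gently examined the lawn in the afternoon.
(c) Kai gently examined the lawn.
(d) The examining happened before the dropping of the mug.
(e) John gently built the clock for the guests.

(c), (d)

(a) Not entailed — Kai dropped the mug, not the chocolate; the chocolate belongs to the buttering event.
(b) Not entailed — the passage has Kai examining the lawn, not John.
(c) Entailed — this follows by dropping conjuncts from the examining event's description.
(d) Entailed — the narrative places the examining before the dropping.
(e) Not entailed — 'gently' adds information not in the original event.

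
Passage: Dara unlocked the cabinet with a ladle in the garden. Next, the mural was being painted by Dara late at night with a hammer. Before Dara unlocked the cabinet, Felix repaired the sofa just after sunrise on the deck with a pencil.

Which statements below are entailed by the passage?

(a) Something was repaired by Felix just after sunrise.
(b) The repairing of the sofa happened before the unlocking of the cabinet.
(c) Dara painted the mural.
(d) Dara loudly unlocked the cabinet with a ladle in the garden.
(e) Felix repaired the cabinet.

(a) Entailed — this follows by dropping conjuncts from the repairing event's description.
(b) Entailed — the narrative places the repairing before the unlocking.
(c) Not entailed — 'was painting' is progressive on an accomplishment; it does not entail the completed 'painted'.
(d) Not entailed — 'loudly' adds information not in the original event.
(e) Not entailed — Felix repaired the sofa, not the cabinet; the cabinet belongs to the unlocking event.

(a), (b)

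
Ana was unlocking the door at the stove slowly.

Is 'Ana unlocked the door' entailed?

'was unlocking' is progressive; for an accomplishment like 'unlock the door', it doesn't entail completion.

no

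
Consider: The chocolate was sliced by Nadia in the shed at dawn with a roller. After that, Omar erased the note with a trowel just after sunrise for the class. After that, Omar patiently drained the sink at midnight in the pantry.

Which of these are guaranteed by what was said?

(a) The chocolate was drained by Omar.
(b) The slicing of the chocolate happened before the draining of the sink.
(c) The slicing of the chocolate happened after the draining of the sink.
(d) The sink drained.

(b), (d)

(a) Not entailed — Omar drained the sink, not the chocolate; the chocolate belongs to the slicing event.
(b) Entailed — the narrative places the slicing before the draining.
(c) Not entailed — the narrative places the slicing before the draining, not after.
(d) Entailed — 'Omar drained the sink' is causative; it entails the inchoative 'the sink drained'.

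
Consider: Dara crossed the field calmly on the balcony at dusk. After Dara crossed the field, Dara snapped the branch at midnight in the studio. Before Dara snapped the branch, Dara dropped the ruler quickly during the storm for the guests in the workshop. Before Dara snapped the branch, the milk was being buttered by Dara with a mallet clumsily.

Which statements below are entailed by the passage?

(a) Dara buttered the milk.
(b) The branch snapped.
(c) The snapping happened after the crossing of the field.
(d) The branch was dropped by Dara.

(b), (c)

(a) Not entailed — 'was buttering' is progressive on an accomplishment; it does not entail the completed 'buttered'.
(b) Entailed — 'Dara snapped the branch' is causative; it entails the inchoative 'the branch snapped'.
(c) Entailed — the narrative places the crossing before the snapping.
(d) Not entailed — Dara dropped the ruler, not the branch; the branch belongs to the snapping event.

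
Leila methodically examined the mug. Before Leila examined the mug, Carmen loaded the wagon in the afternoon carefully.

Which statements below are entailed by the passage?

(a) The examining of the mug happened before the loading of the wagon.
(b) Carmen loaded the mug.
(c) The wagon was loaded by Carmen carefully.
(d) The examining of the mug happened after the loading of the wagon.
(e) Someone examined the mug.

(c), (d), (e)

(a) Not entailed — the narrative places the loading before the examining, not after.
(b) Not entailed — Carmen loaded the wagon, not the mug; the mug belongs to the examining event.
(c) Entailed — this follows by dropping conjuncts from the loading event's description.
(d) Entailed — the narrative places the loading before the examining.
(e) Entailed — dropping 'methodically' and generalizing the agent leaves a sub-description the original still satisfies.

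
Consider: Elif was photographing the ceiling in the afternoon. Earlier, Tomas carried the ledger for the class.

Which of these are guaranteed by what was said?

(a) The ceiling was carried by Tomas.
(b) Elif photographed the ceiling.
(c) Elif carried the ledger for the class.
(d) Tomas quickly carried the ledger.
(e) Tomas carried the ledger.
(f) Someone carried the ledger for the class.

(e), (f)

(a) Not entailed — Tomas carried the ledger, not the ceiling; the ceiling belongs to the photographing event.
(b) Not entailed — 'was photographing' is progressive on an accomplishment; it does not entail the completed 'photographed'.
(c) Not entailed — the passage has Tomas carrying the ledger, not Elif.
(d) Not entailed — 'quickly' adds information not in the original event.
(e) Entailed — the original entails any weakening of itself; this just drops 'for the class'.
(f) Entailed — this follows by dropping conjuncts from the carrying event's description.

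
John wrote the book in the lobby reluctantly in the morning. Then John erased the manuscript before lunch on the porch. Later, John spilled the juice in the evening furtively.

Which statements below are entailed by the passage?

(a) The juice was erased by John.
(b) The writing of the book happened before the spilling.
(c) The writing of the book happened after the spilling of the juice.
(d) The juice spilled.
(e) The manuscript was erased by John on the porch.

(b), (d), (e)

(a) Not entailed — John erased the manuscript, not the juice; the juice belongs to the spilling event.
(b) Entailed — the narrative places the writing before the spilling.
(c) Not entailed — the narrative places the writing before the spilling, not after.
(d) Entailed — 'John spilled the juice' is causative; it entails the inchoative 'the juice spilled'.
(e) Entailed — this follows by dropping conjuncts from the erasing event's description.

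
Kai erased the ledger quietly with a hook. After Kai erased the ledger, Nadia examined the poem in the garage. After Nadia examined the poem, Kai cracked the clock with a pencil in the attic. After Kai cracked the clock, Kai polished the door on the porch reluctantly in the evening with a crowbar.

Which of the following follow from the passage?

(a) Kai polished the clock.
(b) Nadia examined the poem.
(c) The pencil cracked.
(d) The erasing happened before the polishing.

(a) Not entailed — Kai polished the door, not the clock; the clock belongs to the cracking event.
(b) Entailed — the original entails any weakening of itself; this just drops 'in the garage'.
(c) Not entailed — the clock is what cracked, not the pencil.
(d) Entailed — the narrative places the erasing before the polishing.

(b), (d)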